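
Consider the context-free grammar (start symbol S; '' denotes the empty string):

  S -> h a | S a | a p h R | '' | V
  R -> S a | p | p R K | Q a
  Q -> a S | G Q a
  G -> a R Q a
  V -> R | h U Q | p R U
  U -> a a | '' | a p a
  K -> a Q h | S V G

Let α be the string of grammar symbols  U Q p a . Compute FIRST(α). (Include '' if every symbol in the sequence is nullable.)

Add FIRST(U)\{''} = { a }; U is nullable, continue.
Add FIRST(Q) = { a }; Q is not nullable, stop.

{ a }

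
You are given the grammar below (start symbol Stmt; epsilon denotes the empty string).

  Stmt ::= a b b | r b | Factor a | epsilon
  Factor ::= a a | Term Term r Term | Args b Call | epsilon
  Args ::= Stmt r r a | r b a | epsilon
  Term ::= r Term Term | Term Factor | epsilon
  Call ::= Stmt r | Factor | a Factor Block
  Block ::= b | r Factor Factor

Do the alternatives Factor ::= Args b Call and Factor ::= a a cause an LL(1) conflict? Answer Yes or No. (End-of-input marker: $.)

FIRST(Args b Call) = { a, b, r } and FIRST(a a) = { a }.
Both contain a, so the two alternatives are not disjoint — LL(1) conflict.

Yes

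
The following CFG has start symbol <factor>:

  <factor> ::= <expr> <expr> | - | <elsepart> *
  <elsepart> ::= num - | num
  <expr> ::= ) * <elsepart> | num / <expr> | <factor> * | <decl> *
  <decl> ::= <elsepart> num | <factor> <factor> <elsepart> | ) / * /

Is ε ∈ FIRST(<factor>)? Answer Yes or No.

No nonterminal in this grammar is nullable.
No production of <factor> has an RHS whose symbols are all nullable, so <factor> is not nullable.

No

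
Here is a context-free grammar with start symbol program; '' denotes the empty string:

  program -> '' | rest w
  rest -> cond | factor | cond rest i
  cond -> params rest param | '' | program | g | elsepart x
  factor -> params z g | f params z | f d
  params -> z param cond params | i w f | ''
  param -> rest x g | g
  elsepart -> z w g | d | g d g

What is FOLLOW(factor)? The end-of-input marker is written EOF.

{ d, f, g, i, w, x, z }

In rest -> factor: factor is at the end, add FOLLOW(rest) = { d, f, g, i, w, x, z }.
Union: FOLLOW(factor) = { d, f, g, i, w, x, z }.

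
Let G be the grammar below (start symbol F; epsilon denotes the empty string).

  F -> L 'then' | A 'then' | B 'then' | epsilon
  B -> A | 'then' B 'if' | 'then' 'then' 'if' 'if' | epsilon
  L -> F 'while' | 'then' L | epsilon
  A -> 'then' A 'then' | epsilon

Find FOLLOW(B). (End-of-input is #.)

In F -> B 'then': add FIRST('then') = { 'then' }.
In B -> 'then' B 'if': add FIRST('if') = { 'if' }.
Union: FOLLOW(B) = { 'if', 'then' }.

{ 'if', 'then' }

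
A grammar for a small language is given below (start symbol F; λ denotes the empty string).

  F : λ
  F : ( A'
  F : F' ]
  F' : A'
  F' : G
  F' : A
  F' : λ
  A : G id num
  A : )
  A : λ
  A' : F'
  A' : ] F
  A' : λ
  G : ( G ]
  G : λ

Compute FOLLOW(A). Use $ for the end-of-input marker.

{ $, ] }

In F' : A: A is at the end, add FOLLOW(F') = { $, ] }.
Union: FOLLOW(A) = { $, ] }.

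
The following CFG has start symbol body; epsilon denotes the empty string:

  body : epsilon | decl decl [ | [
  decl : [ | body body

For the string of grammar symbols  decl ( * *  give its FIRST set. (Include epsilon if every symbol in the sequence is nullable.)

{ (, [ }

Add FIRST(decl)\{epsilon} = { [ }; decl is nullable, continue.
( is a terminal; add {(} and stop.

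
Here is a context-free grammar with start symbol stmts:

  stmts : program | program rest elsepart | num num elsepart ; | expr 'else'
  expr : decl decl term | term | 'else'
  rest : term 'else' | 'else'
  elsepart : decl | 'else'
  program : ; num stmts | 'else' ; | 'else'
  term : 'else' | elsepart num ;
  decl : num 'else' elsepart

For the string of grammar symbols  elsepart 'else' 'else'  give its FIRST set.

Add FIRST(elsepart) = { 'else', num }; elsepart is not nullable, stop.

{ 'else', num }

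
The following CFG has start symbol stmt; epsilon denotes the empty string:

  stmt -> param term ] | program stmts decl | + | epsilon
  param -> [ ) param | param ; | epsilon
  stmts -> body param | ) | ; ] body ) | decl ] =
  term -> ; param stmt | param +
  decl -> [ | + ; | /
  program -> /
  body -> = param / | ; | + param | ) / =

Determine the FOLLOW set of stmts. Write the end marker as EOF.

In stmt -> program stmts decl: add FIRST(decl) = { +, /, [ }.
Union: FOLLOW(stmts) = { +, /, [ }.

{ +, /, [ }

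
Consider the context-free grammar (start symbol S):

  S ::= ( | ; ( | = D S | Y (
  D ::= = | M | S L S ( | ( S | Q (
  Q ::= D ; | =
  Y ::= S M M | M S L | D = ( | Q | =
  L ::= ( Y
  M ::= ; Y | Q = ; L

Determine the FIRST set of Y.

{ (, ;, = }

From Y ::= S M M: add FIRST(S) = { (, ;, = }.
From Y ::= M S L: add FIRST(M) = { (, ;, = }.
From Y ::= D = (: add FIRST(D) = { (, ;, = }.
From Y ::= Q: add FIRST(Q) = { (, ;, = }.
Y ::= = contributes {=}.
Union: FIRST(Y) = { (, ;, = }.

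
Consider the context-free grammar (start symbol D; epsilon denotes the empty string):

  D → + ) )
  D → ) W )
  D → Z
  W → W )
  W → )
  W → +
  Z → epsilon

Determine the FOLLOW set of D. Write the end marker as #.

{ # }

D is the start symbol, so # ∈ FOLLOW(D).
Union: FOLLOW(D) = { # }.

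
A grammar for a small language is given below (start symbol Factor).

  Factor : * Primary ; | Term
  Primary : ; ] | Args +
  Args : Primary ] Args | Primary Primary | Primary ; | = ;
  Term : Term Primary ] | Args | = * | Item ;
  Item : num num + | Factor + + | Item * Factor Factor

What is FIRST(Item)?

Item : num num + contributes {num}.
From Item : Factor + +: add FIRST(Factor) = { *, ;, =, num }.
From Item : Item * Factor Factor: add FIRST(Item) = { *, ;, =, num }.
Union: FIRST(Item) = { *, ;, =, num }.

{ *, ;, =, num }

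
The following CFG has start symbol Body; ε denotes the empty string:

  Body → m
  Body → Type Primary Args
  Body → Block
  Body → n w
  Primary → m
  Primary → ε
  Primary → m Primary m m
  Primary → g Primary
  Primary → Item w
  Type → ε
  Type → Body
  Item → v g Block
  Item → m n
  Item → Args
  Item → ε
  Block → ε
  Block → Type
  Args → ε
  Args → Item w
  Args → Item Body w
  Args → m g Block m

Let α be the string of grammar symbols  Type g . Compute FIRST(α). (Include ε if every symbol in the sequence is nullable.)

{ g, m, n, v, w }

Add FIRST(Type)\{ε} = { g, m, n, v, w }; Type is nullable, continue.
g is a terminal; add {g} and stop.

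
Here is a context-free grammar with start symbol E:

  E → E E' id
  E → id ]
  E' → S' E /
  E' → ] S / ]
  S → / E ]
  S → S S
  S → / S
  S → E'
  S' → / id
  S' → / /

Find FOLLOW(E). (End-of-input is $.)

{ $, /, ] }

E is the start symbol, so $ ∈ FOLLOW(E).
In E → E E' id: add FIRST(E' id) = { /, ] }.
In E' → S' E /: add FIRST(/) = { / }.
In S → / E ]: add FIRST(]) = { ] }.
Union: FOLLOW(E) = { $, /, ] }.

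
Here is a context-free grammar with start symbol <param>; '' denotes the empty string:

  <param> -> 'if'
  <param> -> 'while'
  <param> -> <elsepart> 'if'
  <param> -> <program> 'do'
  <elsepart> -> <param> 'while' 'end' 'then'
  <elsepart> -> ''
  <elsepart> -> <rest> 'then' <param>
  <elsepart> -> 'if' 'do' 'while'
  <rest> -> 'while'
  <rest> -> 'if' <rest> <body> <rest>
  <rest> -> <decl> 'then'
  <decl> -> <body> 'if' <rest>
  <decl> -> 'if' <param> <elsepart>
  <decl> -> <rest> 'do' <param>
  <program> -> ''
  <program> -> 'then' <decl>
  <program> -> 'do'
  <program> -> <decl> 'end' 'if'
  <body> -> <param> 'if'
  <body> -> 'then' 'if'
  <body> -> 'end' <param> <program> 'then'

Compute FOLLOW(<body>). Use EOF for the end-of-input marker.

{ 'do', 'end', 'if', 'then', 'while' }

In <rest> -> 'if' <rest> <body> <rest>: add FIRST(<rest>) = { 'do', 'end', 'if', 'then', 'while' }.
In <decl> -> <body> 'if' <rest>: add FIRST('if' <rest>) = { 'if' }.
Union: FOLLOW(<body>) = { 'do', 'end', 'if', 'then', 'while' }.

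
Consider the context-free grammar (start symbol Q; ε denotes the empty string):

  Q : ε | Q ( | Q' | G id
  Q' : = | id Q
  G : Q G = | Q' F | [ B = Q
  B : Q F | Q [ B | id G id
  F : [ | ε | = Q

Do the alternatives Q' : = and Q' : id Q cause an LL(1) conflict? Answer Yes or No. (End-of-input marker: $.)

No

FIRST(=) = { = } and FIRST(id Q) = { id }.
The FIRST sets are disjoint and neither alternative is nullable — no conflict.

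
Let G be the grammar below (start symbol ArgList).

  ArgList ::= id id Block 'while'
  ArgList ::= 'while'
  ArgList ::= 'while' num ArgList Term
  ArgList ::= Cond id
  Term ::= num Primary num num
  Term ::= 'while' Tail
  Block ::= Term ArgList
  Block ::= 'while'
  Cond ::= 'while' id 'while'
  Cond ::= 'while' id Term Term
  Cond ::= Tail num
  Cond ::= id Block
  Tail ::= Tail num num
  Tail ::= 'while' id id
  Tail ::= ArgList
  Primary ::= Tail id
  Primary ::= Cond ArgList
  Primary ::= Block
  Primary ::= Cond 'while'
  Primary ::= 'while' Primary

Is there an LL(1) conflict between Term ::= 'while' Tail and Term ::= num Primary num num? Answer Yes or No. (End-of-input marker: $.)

No

FIRST('while' Tail) = { 'while' } and FIRST(num Primary num num) = { num }.
The FIRST sets are disjoint and neither alternative is nullable — no conflict.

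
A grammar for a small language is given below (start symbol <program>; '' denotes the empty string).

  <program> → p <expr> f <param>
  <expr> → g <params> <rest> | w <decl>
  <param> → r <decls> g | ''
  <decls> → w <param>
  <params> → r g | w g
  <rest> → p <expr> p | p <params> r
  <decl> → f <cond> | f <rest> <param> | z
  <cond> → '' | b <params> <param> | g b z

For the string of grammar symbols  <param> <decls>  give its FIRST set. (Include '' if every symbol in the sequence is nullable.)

Add FIRST(<param>)\{''} = { r }; <param> is nullable, continue.
Add FIRST(<decls>) = { w }; <decls> is not nullable, stop.

{ r, w }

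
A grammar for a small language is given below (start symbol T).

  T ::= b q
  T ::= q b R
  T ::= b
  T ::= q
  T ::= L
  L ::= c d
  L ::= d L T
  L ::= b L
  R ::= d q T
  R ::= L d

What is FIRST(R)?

{ b, c, d }

R ::= d q T contributes {d}.
From R ::= L d: add FIRST(L) = { b, c, d }.
Union: FIRST(R) = { b, c, d }.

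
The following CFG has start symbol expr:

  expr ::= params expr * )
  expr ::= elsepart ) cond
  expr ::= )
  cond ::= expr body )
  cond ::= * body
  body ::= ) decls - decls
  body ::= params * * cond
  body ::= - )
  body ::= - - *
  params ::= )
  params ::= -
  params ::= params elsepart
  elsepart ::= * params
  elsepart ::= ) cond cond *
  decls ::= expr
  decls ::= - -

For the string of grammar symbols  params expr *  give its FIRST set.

Add FIRST(params) = { ), - }; params is not nullable, stop.

{ ), - }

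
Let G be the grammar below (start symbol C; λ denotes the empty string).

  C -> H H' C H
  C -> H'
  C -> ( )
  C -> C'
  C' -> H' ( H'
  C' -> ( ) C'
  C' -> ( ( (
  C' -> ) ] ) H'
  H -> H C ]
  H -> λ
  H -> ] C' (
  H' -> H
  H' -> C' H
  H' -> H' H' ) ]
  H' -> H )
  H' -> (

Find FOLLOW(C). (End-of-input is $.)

C is the start symbol, so $ ∈ FOLLOW(C).
In C -> H H' C H: add FIRST(H)\{λ} = { (, ), ] }.
  Since H is nullable, also add FOLLOW(C) = { $, (, ), ] }.
In H -> H C ]: add FIRST(]) = { ] }.
Union: FOLLOW(C) = { $, (, ), ] }.

{ $, (, ), ] }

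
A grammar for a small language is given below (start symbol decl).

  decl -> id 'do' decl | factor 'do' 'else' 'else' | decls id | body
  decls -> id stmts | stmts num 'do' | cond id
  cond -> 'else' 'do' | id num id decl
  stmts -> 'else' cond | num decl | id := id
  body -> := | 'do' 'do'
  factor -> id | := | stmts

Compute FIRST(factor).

{ 'else', :=, id, num }

factor -> id contributes {id}.
factor -> := contributes {:=}.
From factor -> stmts: add FIRST(stmts) = { 'else', id, num }.
Union: FIRST(factor) = { 'else', :=, id, num }.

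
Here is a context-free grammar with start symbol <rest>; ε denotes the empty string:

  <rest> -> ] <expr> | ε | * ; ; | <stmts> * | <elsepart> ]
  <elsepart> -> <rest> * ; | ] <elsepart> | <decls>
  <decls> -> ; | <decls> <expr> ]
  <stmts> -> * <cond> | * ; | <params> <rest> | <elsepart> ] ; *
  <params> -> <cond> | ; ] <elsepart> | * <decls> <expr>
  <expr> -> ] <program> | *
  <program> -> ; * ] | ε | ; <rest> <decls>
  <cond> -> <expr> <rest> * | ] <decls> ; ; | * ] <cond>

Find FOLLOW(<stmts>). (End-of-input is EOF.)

In <rest> -> <stmts> *: add FIRST(*) = { * }.
Union: FOLLOW(<stmts>) = { * }.

{ * }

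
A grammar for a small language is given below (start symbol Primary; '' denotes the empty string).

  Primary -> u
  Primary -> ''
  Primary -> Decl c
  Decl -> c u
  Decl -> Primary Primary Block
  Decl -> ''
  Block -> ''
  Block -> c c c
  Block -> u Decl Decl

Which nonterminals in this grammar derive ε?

Directly nullable (have an ''-production): Primary, Decl, Block.

{ Block, Decl, Primary }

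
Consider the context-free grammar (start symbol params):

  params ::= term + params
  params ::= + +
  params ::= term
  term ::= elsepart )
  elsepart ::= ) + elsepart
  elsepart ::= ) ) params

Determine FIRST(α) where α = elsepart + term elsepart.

Add FIRST(elsepart) = { ) }; elsepart is not nullable, stop.

{ ) }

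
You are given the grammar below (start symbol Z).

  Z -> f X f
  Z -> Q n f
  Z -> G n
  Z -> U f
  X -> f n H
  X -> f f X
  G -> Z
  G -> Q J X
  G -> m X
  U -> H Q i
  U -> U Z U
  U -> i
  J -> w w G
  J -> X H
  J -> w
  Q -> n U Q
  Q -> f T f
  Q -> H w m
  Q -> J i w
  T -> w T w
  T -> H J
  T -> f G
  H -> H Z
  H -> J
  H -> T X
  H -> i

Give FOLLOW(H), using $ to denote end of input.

In X -> f n H: H is at the end, add FOLLOW(X) = { f, i, m, n, w }.
In U -> H Q i: add FIRST(Q i) = { f, i, n, w }.
In J -> X H: H is at the end, add FOLLOW(J) = { f, i, m, n, w }.
In Q -> H w m: add FIRST(w m) = { w }.
In T -> H J: add FIRST(J) = { f, w }.
In H -> H Z: add FIRST(Z) = { f, i, m, n, w }.
Union: FOLLOW(H) = { f, i, m, n, w }.

{ f, i, m, n, w }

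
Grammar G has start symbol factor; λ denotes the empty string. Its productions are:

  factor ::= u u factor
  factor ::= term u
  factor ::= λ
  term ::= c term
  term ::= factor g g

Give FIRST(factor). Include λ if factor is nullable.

{ c, g, u, λ }

factor ::= u u factor contributes {u}.
From factor ::= term u: add FIRST(term) = { c, g, u }.
factor ::= λ contributes λ.
Union: FIRST(factor) = { c, g, u, λ }.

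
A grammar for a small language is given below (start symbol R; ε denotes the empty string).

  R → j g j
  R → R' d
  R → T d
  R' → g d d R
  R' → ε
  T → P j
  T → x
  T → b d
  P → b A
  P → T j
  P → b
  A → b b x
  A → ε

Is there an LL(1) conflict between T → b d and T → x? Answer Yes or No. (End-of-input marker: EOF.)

No

FIRST(b d) = { b } and FIRST(x) = { x }.
The FIRST sets are disjoint and neither alternative is nullable — no conflict.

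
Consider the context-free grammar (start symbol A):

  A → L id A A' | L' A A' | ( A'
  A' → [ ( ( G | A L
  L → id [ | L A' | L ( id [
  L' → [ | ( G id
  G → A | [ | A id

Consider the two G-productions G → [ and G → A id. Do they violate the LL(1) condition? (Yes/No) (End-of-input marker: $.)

FIRST([) = { [ } and FIRST(A id) = { (, [, id }.
Both contain [, so the two alternatives are not disjoint — LL(1) conflict.

Yes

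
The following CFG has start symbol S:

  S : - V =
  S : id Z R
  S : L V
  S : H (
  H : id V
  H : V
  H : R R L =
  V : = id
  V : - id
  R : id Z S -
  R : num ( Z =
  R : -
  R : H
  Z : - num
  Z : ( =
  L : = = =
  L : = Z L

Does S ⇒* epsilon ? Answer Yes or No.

No

No nonterminal in this grammar is nullable.
No production of S has an RHS whose symbols are all nullable, so S is not nullable.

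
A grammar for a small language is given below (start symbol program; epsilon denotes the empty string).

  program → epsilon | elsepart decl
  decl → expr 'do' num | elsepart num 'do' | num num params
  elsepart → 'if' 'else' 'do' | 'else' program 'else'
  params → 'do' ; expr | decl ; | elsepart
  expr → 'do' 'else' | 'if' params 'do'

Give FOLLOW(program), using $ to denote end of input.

{ $, 'else' }

program is the start symbol, so $ ∈ FOLLOW(program).
In elsepart → 'else' program 'else': add FIRST('else') = { 'else' }.
Union: FOLLOW(program) = { $, 'else' }.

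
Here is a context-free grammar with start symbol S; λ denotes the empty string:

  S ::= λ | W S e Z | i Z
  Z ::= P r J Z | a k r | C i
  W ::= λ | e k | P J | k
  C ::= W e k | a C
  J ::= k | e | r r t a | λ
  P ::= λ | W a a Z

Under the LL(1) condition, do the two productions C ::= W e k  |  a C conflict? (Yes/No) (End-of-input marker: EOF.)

Yes

FIRST(W e k) = { a, e, k, r } and FIRST(a C) = { a }.
Both contain a, so the two alternatives are not disjoint — LL(1) conflict.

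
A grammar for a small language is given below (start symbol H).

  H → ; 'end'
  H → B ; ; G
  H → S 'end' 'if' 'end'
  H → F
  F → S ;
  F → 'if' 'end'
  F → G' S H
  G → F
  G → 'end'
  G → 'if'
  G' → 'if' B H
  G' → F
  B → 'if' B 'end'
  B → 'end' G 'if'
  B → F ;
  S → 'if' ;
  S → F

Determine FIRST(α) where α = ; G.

; is a terminal; add {;} and stop.

{ ; }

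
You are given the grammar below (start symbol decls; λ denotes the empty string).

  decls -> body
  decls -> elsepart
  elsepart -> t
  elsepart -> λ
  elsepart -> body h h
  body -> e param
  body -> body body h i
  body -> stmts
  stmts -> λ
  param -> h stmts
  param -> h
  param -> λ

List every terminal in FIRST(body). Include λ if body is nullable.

{ e, h, λ }

body -> e param contributes {e}.
From body -> body body h i: body, body nullable, take FIRST(body) ∪ FIRST(body) ∪ {h} = { e, h }.
From body -> stmts: add FIRST(stmts) = { λ } (including λ since stmts is nullable).
Union: FIRST(body) = { e, h, λ }.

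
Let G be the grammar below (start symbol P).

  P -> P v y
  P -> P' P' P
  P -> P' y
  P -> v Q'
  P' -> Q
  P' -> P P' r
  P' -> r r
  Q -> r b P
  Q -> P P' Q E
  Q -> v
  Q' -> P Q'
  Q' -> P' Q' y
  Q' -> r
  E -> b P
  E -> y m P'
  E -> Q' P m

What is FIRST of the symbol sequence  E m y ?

Add FIRST(E) = { b, r, v, y }; E is not nullable, stop.

{ b, r, v, y }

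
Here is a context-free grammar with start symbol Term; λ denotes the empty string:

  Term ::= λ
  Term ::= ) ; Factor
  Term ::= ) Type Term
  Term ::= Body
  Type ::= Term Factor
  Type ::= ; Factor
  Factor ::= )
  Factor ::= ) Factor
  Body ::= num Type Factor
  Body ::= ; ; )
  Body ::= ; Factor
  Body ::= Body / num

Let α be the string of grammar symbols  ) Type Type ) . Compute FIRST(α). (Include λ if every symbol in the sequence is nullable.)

) is a terminal; add {)} and stop.

{ ) }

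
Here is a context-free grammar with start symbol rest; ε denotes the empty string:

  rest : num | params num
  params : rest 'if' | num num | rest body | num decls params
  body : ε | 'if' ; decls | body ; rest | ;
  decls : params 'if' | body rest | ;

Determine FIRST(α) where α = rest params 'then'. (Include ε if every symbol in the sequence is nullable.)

Add FIRST(rest) = { num }; rest is not nullable, stop.

{ num }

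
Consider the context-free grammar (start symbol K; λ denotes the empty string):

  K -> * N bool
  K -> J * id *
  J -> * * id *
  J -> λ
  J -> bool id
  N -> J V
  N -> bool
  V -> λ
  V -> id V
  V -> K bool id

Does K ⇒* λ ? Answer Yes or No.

Nullable nonterminals: J, N, V.
No production of K has an RHS whose symbols are all nullable, so K is not nullable.

No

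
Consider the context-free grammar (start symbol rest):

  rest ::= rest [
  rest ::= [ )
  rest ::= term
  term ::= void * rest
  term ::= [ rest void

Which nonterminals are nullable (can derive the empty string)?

{ } (none)

No nonterminal has an empty production or an RHS whose symbols are all nullable.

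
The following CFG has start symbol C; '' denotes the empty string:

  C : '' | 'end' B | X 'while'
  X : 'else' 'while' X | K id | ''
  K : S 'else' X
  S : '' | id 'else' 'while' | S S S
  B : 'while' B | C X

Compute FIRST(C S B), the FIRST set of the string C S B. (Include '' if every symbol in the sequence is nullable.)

Add FIRST(C)\{''} = { 'else', 'end', 'while', id }; C is nullable, continue.
Add FIRST(S)\{''} = { id }; S is nullable, continue.
Add FIRST(B)\{''} = { 'else', 'end', 'while', id }; B is nullable, continue.
Every symbol is nullable, so include ''.

{ 'else', 'end', 'while', id, '' }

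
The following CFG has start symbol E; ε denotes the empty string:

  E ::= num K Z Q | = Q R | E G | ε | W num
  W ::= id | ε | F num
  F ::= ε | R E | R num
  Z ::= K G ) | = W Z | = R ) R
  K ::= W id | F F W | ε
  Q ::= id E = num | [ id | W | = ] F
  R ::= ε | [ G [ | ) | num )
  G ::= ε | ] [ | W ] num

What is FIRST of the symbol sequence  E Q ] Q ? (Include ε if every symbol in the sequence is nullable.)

Add FIRST(E)\{ε} = { ), =, [, ], id, num }; E is nullable, continue.
Add FIRST(Q)\{ε} = { ), =, [, ], id, num }; Q is nullable, continue.
] is a terminal; add {]} and stop.

{ ), =, [, ], id, num }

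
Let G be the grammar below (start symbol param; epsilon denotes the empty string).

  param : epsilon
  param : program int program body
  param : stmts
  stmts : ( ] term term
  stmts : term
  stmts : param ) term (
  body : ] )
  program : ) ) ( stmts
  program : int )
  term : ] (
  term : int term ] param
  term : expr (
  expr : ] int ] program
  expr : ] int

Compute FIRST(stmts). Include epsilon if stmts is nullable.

stmts : ( ] term term contributes {(}.
From stmts : term: add FIRST(term) = { ], int }.
From stmts : param ) term (: param nullable, take FIRST(param) ∪ {)} = { (, ), ], int }.
Union: FIRST(stmts) = { (, ), ], int }.

{ (, ), ], int }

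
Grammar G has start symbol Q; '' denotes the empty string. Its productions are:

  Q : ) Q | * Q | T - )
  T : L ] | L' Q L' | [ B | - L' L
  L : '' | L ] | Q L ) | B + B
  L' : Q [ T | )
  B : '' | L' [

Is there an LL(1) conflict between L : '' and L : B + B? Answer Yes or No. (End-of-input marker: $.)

Yes

FIRST('') = { '' } and FIRST(B + B) = { ), *, +, -, [, ] }.
The first alternative is nullable and FOLLOW(L) = { ), *, +, -, [, ] } shares ) with FIRST of the second — conflict.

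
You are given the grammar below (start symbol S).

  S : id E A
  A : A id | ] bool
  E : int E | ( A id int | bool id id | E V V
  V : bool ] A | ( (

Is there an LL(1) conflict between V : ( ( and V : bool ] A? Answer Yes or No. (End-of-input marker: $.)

No

FIRST(( () = { ( } and FIRST(bool ] A) = { bool }.
The FIRST sets are disjoint and neither alternative is nullable — no conflict.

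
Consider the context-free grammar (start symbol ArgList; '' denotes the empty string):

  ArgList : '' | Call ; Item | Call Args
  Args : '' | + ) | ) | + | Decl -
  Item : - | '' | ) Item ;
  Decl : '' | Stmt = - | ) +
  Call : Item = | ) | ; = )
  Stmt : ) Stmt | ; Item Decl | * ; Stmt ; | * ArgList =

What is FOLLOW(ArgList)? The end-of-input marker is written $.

{ $, = }

ArgList is the start symbol, so $ ∈ FOLLOW(ArgList).
In Stmt : * ArgList =: add FIRST(=) = { = }.
Union: FOLLOW(ArgList) = { $, = }.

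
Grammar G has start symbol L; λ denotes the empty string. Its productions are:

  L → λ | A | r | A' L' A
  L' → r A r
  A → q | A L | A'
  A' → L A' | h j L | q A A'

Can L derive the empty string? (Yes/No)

Yes

L has an λ-production, so L ⇒ λ.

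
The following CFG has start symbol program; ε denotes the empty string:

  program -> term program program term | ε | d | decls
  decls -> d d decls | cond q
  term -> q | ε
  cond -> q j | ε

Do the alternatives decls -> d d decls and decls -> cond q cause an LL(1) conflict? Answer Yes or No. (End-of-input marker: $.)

No

FIRST(d d decls) = { d } and FIRST(cond q) = { q }.
The FIRST sets are disjoint and neither alternative is nullable — no conflict.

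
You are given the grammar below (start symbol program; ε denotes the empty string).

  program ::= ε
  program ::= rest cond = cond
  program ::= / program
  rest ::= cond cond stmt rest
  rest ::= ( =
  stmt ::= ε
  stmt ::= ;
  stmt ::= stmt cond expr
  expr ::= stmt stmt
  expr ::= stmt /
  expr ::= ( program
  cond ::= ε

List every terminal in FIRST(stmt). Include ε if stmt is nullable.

{ (, /, ;, ε }

stmt ::= ε contributes ε.
stmt ::= ; contributes {;}.
From stmt ::= stmt cond expr: stmt, cond, expr nullable, take FIRST(stmt) ∪ FIRST(cond) ∪ FIRST(expr) = { (, /, ; }; also ε since the whole RHS is nullable.
Union: FIRST(stmt) = { (, /, ;, ε }.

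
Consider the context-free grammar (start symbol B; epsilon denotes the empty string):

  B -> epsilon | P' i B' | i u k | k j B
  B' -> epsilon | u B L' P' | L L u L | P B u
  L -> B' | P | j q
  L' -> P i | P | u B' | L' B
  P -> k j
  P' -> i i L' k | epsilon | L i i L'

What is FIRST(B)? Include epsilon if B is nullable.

{ i, j, k, u, epsilon }

B -> epsilon contributes epsilon.
From B -> P' i B': P' nullable, take FIRST(P') ∪ {i} = { i, j, k, u }.
B -> i u k contributes {i}.
B -> k j B contributes {k}.
Union: FIRST(B) = { i, j, k, u, epsilon }.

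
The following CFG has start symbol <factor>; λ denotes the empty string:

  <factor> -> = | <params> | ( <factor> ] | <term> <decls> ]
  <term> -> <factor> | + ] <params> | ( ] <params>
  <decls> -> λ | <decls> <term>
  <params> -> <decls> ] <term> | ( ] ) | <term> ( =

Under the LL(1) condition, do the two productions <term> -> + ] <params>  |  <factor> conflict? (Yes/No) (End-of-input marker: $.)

Yes

FIRST(+ ] <params>) = { + } and FIRST(<factor>) = { (, +, =, ] }.
Both contain +, so the two alternatives are not disjoint — LL(1) conflict.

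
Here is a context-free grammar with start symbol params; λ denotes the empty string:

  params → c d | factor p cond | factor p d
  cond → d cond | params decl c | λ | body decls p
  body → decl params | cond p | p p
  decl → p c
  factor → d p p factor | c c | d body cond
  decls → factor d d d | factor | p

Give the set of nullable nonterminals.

Directly nullable (have an λ-production): cond.
No other nonterminal has a production whose RHS symbols are all nullable.

{ cond }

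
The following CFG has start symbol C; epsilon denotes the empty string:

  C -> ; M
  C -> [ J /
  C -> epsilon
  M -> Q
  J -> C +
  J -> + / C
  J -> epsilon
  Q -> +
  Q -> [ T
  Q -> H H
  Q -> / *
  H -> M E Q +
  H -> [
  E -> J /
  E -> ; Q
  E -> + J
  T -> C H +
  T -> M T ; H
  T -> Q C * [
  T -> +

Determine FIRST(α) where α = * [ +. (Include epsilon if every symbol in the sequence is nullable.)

* is a terminal; add {*} and stop.

{ * }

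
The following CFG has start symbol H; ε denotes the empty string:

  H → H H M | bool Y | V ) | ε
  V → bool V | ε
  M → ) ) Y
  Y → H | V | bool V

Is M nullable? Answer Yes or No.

No

Nullable nonterminals: H, V, Y.
No production of M has an RHS whose symbols are all nullable, so M is not nullable.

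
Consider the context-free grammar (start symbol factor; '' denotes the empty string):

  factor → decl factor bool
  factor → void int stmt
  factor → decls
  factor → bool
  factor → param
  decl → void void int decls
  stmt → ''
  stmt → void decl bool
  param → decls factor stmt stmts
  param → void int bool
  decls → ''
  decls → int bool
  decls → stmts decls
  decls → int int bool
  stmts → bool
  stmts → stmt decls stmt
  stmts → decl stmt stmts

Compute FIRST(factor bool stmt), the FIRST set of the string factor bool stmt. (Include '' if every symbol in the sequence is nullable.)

{ bool, int, void }

Add FIRST(factor)\{''} = { bool, int, void }; factor is nullable, continue.
bool is a terminal; add {bool} and stop.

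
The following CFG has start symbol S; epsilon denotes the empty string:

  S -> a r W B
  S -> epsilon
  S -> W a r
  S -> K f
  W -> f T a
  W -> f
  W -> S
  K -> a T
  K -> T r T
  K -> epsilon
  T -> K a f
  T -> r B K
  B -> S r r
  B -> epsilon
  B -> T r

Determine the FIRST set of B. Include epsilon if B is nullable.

{ a, f, r, epsilon }

From B -> S r r: S nullable, take FIRST(S) ∪ {r} = { a, f, r }.
B -> epsilon contributes epsilon.
From B -> T r: add FIRST(T) = { a, r }.
Union: FIRST(B) = { a, f, r, epsilon }.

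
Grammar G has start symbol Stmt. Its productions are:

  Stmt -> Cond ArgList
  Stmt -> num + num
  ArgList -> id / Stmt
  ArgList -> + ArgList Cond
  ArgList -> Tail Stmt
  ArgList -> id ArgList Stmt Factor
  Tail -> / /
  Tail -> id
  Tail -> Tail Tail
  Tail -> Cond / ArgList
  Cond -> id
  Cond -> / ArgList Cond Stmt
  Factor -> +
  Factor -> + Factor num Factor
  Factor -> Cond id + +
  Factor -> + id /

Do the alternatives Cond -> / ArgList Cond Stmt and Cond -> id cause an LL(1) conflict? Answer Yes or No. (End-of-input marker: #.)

FIRST(/ ArgList Cond Stmt) = { / } and FIRST(id) = { id }.
The FIRST sets are disjoint and neither alternative is nullable — no conflict.

No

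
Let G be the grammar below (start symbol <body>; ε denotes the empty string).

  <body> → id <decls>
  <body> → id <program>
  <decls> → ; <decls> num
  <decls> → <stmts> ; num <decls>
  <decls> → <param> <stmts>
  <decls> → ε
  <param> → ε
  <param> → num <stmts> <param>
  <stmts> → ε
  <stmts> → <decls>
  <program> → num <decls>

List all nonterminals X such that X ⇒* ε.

{ <decls>, <param>, <stmts> }

Directly nullable (have an ε-production): <decls>, <param>, <stmts>.
No other nonterminal has a production whose RHS symbols are all nullable.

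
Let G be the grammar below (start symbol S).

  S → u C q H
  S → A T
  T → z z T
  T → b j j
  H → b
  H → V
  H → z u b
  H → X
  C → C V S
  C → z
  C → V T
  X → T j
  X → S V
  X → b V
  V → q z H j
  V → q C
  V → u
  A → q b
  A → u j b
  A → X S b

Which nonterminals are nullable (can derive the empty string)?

No nonterminal has an empty production or an RHS whose symbols are all nullable.

{ } (none)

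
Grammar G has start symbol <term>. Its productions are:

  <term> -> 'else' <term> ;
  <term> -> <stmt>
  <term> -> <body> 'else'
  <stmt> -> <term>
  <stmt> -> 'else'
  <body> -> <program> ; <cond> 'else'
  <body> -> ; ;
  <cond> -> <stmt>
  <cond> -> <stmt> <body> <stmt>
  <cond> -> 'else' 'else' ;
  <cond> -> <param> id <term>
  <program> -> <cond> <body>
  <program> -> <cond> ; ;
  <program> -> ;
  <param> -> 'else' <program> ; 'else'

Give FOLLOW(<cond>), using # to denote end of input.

In <body> -> <program> ; <cond> 'else': add FIRST('else') = { 'else' }.
In <program> -> <cond> <body>: add FIRST(<body>) = { 'else', ; }.
In <program> -> <cond> ; ;: add FIRST(; ;) = { ; }.
Union: FOLLOW(<cond>) = { 'else', ; }.

{ 'else', ; }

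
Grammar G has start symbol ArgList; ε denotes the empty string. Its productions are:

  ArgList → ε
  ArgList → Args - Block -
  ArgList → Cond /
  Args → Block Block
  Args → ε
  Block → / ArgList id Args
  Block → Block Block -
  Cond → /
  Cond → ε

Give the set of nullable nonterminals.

Directly nullable (have an ε-production): ArgList, Args, Cond.
No other nonterminal has a production whose RHS symbols are all nullable.

{ ArgList, Args, Cond }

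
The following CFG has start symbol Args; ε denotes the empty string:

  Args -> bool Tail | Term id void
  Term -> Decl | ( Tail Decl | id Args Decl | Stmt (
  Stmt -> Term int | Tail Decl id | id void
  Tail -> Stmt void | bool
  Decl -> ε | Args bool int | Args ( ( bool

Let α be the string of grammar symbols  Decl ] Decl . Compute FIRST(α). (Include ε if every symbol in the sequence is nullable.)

Add FIRST(Decl)\{ε} = { (, bool, id, int }; Decl is nullable, continue.
] is a terminal; add {]} and stop.

{ (, ], bool, id, int }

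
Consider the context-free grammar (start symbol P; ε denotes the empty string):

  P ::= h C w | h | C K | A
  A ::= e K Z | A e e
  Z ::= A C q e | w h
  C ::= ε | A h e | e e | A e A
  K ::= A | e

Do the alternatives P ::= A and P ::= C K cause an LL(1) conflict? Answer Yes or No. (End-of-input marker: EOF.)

Yes

FIRST(A) = { e } and FIRST(C K) = { e }.
Both contain e, so the two alternatives are not disjoint — LL(1) conflict.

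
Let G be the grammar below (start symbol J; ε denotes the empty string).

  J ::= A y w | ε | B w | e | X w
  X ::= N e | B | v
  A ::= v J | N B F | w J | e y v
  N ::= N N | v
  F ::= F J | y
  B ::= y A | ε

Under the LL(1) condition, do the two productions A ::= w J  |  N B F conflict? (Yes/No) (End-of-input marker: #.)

No

FIRST(w J) = { w } and FIRST(N B F) = { v }.
The FIRST sets are disjoint and neither alternative is nullable — no conflict.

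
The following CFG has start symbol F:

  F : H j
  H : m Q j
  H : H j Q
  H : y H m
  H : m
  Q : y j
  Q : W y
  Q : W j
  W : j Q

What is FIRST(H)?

H : m Q j contributes {m}.
From H : H j Q: add FIRST(H) = { m, y }.
H : y H m contributes {y}.
H : m contributes {m}.
Union: FIRST(H) = { m, y }.

{ m, y }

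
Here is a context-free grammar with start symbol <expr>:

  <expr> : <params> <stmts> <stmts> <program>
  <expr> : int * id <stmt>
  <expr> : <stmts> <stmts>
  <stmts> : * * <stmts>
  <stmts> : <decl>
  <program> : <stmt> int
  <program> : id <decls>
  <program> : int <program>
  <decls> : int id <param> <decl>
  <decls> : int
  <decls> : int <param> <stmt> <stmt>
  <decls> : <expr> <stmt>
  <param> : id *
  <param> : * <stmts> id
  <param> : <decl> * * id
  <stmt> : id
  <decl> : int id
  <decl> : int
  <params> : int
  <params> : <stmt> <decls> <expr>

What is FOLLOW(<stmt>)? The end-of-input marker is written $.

In <expr> : int * id <stmt>: <stmt> is at the end, add FOLLOW(<expr>) = { $, *, id, int }.
In <program> : <stmt> int: add FIRST(int) = { int }.
In <decls> : int <param> <stmt> <stmt>: add FIRST(<stmt>) = { id }.
In <decls> : int <param> <stmt> <stmt>: <stmt> is at the end, add FOLLOW(<decls>) = { $, *, id, int }.
In <decls> : <expr> <stmt>: <stmt> is at the end, add FOLLOW(<decls>) = { $, *, id, int }.
In <params> : <stmt> <decls> <expr>: add FIRST(<decls> <expr>) = { *, id, int }.
Union: FOLLOW(<stmt>) = { $, *, id, int }.

{ $, *, id, int }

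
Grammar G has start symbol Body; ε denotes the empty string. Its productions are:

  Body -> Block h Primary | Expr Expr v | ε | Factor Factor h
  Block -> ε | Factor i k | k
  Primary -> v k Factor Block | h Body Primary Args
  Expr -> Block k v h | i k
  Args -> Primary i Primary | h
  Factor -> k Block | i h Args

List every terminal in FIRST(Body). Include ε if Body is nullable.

From Body -> Block h Primary: Block nullable, take FIRST(Block) ∪ {h} = { h, i, k }.
From Body -> Expr Expr v: add FIRST(Expr) = { i, k }.
Body -> ε contributes ε.
From Body -> Factor Factor h: add FIRST(Factor) = { i, k }.
Union: FIRST(Body) = { h, i, k, ε }.

{ h, i, k, ε }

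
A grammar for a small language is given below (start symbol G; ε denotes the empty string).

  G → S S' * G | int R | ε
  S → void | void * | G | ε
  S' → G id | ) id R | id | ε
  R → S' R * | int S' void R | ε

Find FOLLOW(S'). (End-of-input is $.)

In G → S S' * G: add FIRST(* G) = { * }.
In R → S' R *: add FIRST(R *) = { ), *, id, int, void }.
In R → int S' void R: add FIRST(void R) = { void }.
Union: FOLLOW(S') = { ), *, id, int, void }.

{ ), *, id, int, void }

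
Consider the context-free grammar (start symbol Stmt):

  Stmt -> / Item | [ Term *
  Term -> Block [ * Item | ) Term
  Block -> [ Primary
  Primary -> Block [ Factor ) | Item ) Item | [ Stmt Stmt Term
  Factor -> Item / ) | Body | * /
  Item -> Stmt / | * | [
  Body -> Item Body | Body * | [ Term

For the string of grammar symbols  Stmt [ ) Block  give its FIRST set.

Add FIRST(Stmt) = { /, [ }; Stmt is not nullable, stop.

{ /, [ }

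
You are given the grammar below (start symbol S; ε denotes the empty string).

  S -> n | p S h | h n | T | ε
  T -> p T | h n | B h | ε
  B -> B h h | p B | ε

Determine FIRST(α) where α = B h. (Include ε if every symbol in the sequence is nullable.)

{ h, p }

Add FIRST(B)\{ε} = { h, p }; B is nullable, continue.
h is a terminal; add {h} and stop.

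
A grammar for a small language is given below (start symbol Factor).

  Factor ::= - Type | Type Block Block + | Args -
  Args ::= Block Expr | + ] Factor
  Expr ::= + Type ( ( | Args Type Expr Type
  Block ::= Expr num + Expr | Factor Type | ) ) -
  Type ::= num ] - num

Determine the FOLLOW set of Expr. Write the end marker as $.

{ ), +, -, num }

In Args ::= Block Expr: Expr is at the end, add FOLLOW(Args) = { -, num }.
In Expr ::= Args Type Expr Type: add FIRST(Type) = { num }.
In Block ::= Expr num + Expr: add FIRST(num + Expr) = { num }.
In Block ::= Expr num + Expr: Expr is at the end, add FOLLOW(Block) = { ), +, -, num }.
Union: FOLLOW(Expr) = { ), +, -, num }.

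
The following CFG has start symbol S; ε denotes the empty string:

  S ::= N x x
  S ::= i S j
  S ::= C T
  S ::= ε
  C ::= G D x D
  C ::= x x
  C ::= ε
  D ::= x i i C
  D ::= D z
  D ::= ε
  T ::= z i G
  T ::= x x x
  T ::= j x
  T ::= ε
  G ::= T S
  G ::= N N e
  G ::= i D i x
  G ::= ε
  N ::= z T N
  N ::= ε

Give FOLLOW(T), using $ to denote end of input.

In S ::= C T: T is at the end, add FOLLOW(S) = { $, e, i, j, x, z }.
In G ::= T S: add FIRST(S)\{ε} = { e, i, j, x, z }.
  Since S is nullable, also add FOLLOW(G) = { $, e, i, j, x, z }.
In N ::= z T N: add FIRST(N)\{ε} = { z }.
  Since N is nullable, also add FOLLOW(N) = { e, x, z }.
Union: FOLLOW(T) = { $, e, i, j, x, z }.

{ $, e, i, j, x, z }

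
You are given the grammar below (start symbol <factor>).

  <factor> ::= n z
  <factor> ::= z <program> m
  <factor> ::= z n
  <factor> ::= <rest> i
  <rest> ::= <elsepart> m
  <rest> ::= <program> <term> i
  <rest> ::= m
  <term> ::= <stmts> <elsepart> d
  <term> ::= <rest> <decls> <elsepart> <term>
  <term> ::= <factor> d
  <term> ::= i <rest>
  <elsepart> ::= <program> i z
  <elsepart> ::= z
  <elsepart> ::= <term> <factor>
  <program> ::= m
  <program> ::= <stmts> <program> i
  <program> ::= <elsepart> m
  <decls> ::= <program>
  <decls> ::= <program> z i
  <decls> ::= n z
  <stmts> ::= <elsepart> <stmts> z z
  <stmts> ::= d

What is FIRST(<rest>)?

{ d, i, m, n, z }

From <rest> ::= <elsepart> m: add FIRST(<elsepart>) = { d, i, m, n, z }.
From <rest> ::= <program> <term> i: add FIRST(<program>) = { d, i, m, n, z }.
<rest> ::= m contributes {m}.
Union: FIRST(<rest>) = { d, i, m, n, z }.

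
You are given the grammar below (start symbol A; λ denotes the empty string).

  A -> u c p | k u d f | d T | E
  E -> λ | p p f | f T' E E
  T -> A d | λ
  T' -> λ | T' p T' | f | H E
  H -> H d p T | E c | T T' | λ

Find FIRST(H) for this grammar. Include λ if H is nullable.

{ c, d, f, k, p, u, λ }

From H -> H d p T: H nullable, take FIRST(H) ∪ {d} = { c, d, f, k, p, u }.
From H -> E c: E nullable, take FIRST(E) ∪ {c} = { c, f, p }.
From H -> T T': T, T' nullable, take FIRST(T) ∪ FIRST(T') = { c, d, f, k, p, u }; also λ since the whole RHS is nullable.
H -> λ contributes λ.
Union: FIRST(H) = { c, d, f, k, p, u, λ }.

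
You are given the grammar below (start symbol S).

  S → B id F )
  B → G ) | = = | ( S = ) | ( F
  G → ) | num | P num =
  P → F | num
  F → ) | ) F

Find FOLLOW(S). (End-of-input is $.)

S is the start symbol, so $ ∈ FOLLOW(S).
In B → ( S = ): add FIRST(= )) = { = }.
Union: FOLLOW(S) = { $, = }.

{ $, = }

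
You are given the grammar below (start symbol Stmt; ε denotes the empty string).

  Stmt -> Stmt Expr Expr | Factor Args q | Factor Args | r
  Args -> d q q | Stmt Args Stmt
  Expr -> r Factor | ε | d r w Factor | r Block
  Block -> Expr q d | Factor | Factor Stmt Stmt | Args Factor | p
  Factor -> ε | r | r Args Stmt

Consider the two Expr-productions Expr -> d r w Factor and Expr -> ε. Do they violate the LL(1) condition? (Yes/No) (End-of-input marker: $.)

Yes

FIRST(d r w Factor) = { d } and FIRST(ε) = { ε }.
The second alternative is nullable and FOLLOW(Expr) = { $, d, q, r } shares d with FIRST of the first — conflict.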